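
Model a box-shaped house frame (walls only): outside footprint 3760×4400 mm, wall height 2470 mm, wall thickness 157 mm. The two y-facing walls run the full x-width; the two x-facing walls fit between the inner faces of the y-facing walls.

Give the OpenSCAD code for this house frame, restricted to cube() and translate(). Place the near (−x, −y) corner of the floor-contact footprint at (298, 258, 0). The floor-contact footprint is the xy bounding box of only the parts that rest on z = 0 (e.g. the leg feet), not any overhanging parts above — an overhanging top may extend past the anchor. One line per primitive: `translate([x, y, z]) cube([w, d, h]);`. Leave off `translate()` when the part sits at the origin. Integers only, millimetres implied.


translate([298, 258, 0]) cube([3760, 157, 2470]);
translate([298, 4501, 0]) cube([3760, 157, 2470]);
translate([298, 415, 0]) cube([157, 4086, 2470]);
translate([3901, 415, 0]) cube([157, 4086, 2470]);


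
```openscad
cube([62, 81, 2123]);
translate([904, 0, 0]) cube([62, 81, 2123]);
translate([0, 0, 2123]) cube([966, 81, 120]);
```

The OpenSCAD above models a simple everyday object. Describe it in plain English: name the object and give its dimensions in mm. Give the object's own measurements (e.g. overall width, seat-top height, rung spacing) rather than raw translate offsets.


A door frame. The clear opening is 842 mm wide and 2123 mm high. Two 62 mm wide jambs, 81 mm deep, stand either side of the opening from the floor to the top of the opening. A 120 mm thick head sits across the top of both jambs, spanning the full outside width of the frame.


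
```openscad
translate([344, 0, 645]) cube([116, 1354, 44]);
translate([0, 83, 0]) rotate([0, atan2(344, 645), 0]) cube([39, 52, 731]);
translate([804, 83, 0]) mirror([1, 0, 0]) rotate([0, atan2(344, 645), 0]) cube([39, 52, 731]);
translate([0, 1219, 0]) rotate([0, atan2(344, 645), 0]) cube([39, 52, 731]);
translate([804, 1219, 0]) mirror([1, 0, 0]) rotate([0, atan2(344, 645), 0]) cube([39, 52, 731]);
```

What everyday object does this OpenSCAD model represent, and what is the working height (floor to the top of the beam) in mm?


A sawhorse. The overall height is 689 mm.

A beam across two mirrored pairs of raked legs — a sawhorse. The beam's underside is at z = 645 (matching the legs' vertical rise in atan2(344, 645)) and the beam is 44 mm tall, so its top is at 645 + 44 = 689 mm. The raked legs top out at the beam's underside, so that is the highest point.


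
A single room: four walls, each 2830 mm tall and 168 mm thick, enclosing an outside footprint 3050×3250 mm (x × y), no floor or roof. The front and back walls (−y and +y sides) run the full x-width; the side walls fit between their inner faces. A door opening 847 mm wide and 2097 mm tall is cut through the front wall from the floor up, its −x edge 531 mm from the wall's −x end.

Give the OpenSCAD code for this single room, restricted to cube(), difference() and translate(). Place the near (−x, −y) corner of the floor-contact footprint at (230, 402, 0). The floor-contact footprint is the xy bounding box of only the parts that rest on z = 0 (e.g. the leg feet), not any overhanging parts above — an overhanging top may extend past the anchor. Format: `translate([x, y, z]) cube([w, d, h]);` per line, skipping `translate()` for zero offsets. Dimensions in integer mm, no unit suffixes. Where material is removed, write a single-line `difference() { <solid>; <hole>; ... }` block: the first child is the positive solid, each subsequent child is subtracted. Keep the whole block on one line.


difference() { translate([230, 402, 0]) cube([3050, 168, 2830]); translate([761, 402, 0]) cube([847, 168, 2097]); }
translate([230, 3484, 0]) cube([3050, 168, 2830]);
translate([230, 570, 0]) cube([168, 2914, 2830]);
translate([3112, 570, 0]) cube([168, 2914, 2830]);


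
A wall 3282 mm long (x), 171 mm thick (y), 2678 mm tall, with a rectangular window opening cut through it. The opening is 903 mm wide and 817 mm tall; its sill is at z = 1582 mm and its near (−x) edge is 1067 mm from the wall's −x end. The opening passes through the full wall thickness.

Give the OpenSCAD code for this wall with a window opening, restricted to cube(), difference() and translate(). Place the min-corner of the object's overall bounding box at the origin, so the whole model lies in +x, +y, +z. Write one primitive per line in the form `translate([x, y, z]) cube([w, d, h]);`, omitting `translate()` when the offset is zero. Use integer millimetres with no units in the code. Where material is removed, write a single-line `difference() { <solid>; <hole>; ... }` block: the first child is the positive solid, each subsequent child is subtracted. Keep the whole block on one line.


difference() { cube([3282, 171, 2678]); translate([1067, 0, 1582]) cube([903, 171, 817]); }


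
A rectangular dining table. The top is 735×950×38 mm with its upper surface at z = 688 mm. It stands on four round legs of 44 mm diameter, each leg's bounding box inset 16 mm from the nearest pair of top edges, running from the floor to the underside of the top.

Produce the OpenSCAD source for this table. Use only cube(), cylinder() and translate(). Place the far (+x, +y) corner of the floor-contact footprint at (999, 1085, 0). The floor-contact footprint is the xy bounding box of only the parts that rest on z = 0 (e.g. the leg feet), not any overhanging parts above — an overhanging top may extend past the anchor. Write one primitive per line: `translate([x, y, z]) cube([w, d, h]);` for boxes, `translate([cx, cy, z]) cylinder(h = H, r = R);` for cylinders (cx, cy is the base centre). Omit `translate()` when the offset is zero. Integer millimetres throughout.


translate([280, 151, 650]) cube([735, 950, 38]);
translate([318, 189, 0]) cylinder(h = 650, r = 22);
translate([977, 189, 0]) cylinder(h = 650, r = 22);
translate([318, 1063, 0]) cylinder(h = 650, r = 22);
translate([977, 1063, 0]) cylinder(h = 650, r = 22);


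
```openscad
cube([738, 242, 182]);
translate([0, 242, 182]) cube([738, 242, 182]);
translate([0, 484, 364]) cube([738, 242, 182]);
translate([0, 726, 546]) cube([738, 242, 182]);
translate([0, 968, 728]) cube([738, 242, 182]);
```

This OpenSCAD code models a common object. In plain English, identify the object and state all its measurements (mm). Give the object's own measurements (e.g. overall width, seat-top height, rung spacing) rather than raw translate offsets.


A straight staircase of 5 solid steps. Each step is 738 mm wide (x), 242 mm deep (y, the going) and 182 mm tall (the rise). The first step rests on the floor; each subsequent step sits one going further in +y and one rise higher in +z, directly behind and above the previous step with no overlap.


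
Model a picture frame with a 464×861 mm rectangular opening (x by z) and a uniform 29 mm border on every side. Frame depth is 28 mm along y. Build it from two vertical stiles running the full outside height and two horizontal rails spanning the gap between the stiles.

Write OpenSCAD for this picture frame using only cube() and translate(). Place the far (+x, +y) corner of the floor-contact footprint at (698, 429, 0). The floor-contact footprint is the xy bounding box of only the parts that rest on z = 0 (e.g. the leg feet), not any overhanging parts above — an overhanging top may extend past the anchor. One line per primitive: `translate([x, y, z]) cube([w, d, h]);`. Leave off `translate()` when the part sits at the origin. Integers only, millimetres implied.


translate([176, 401, 0]) cube([29, 28, 919]);
translate([669, 401, 0]) cube([29, 28, 919]);
translate([205, 401, 0]) cube([464, 28, 29]);
translate([205, 401, 890]) cube([464, 28, 29]);


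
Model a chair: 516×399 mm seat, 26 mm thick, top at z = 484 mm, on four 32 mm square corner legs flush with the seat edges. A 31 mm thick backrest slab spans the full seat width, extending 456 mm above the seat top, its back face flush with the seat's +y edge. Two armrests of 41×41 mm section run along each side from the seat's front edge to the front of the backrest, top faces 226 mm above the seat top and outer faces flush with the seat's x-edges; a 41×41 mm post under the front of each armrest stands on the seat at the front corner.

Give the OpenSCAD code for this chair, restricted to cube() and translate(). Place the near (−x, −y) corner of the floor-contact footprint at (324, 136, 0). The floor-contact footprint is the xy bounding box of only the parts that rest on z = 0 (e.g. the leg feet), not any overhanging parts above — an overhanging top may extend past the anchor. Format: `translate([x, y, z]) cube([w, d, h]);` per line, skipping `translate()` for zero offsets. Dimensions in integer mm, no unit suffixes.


translate([324, 136, 458]) cube([516, 399, 26]);
translate([324, 136, 0]) cube([32, 32, 458]);
translate([808, 136, 0]) cube([32, 32, 458]);
translate([324, 503, 0]) cube([32, 32, 458]);
translate([808, 503, 0]) cube([32, 32, 458]);
translate([324, 504, 484]) cube([516, 31, 456]);
translate([324, 136, 669]) cube([41, 368, 41]);
translate([799, 136, 669]) cube([41, 368, 41]);
translate([324, 136, 484]) cube([41, 41, 185]);
translate([799, 136, 484]) cube([41, 41, 185]);


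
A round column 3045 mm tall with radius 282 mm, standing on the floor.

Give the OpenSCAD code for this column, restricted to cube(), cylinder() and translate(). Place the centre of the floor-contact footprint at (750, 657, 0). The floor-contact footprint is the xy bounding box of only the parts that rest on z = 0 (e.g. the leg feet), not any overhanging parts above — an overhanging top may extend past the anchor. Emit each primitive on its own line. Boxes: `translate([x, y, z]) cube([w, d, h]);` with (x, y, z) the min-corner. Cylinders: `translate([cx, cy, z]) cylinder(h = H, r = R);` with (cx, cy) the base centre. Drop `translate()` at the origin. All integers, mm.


translate([750, 657, 0]) cylinder(h = 3045, r = 282);


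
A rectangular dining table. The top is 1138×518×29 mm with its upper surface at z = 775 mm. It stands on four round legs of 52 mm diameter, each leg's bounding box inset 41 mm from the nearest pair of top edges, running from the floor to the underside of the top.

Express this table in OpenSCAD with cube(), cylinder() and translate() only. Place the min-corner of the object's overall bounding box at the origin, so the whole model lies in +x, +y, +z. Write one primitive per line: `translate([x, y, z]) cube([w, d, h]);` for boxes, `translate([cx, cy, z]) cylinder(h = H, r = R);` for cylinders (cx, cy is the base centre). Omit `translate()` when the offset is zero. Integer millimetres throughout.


// leg_h = 775 - 29 = 746
translate([0, 0, 746]) cube([1138, 518, 29]);
translate([67, 67, 0]) cylinder(h = 746, r = 26);
translate([1071, 67, 0]) cylinder(h = 746, r = 26);
translate([67, 451, 0]) cylinder(h = 746, r = 26);
translate([1071, 451, 0]) cylinder(h = 746, r = 26);


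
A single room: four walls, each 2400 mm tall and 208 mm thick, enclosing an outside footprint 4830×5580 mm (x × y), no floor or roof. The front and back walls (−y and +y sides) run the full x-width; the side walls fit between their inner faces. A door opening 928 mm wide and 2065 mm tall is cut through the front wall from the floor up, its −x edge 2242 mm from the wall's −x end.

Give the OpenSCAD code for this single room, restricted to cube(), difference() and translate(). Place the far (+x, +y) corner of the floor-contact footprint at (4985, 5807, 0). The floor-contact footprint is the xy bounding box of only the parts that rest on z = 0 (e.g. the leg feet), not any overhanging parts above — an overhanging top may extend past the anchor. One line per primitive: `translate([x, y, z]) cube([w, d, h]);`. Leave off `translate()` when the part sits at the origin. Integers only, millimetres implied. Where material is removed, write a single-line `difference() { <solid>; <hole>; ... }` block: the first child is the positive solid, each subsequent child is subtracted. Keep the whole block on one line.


difference() { translate([155, 227, 0]) cube([4830, 208, 2400]); translate([2397, 227, 0]) cube([928, 208, 2065]); }
translate([155, 5599, 0]) cube([4830, 208, 2400]);
translate([155, 435, 0]) cube([208, 5164, 2400]);
translate([4777, 435, 0]) cube([208, 5164, 2400]);


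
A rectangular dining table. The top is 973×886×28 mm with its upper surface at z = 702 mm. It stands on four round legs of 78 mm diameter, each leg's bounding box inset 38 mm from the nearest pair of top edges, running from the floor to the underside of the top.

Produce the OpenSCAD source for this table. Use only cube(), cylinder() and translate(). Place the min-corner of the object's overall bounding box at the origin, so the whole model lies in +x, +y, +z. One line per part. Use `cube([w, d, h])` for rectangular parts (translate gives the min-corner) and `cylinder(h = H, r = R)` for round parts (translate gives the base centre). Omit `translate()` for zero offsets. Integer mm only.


translate([0, 0, 674]) cube([973, 886, 28]);
translate([77, 77, 0]) cylinder(h = 674, r = 39);
translate([896, 77, 0]) cylinder(h = 674, r = 39);
translate([77, 809, 0]) cylinder(h = 674, r = 39);
translate([896, 809, 0]) cylinder(h = 674, r = 39);


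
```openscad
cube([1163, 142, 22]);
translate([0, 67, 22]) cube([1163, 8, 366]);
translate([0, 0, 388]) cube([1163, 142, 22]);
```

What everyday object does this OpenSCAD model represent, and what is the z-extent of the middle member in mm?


An I-beam. The web height is 366 mm.

Two wide flanges with a thin centred web — an I-beam. Overall 410 mm minus two 22 mm flanges gives a web of 410 − 2·22 = 366 mm.


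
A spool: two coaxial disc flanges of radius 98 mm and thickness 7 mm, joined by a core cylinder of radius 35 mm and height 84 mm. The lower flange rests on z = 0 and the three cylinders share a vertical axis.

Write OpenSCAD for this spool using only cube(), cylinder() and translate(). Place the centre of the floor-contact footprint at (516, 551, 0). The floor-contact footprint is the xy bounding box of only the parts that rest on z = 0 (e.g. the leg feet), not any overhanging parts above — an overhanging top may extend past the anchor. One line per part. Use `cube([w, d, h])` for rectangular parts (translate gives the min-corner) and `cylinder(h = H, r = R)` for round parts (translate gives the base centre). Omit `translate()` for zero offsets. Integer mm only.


translate([516, 551, 0]) cylinder(h = 7, r = 98);
translate([516, 551, 7]) cylinder(h = 84, r = 35);
translate([516, 551, 91]) cylinder(h = 7, r = 98);


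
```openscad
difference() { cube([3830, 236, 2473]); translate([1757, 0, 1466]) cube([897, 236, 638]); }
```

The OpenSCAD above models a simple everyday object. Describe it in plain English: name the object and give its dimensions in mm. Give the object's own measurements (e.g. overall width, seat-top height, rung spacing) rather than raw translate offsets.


A wall 3830 mm long (x), 236 mm thick (y), 2473 mm tall, with a rectangular window opening cut through it. The opening is 897 mm wide and 638 mm tall; its sill is at z = 1466 mm and its near (−x) edge is 1757 mm from the wall's −x end. The opening passes through the full wall thickness.


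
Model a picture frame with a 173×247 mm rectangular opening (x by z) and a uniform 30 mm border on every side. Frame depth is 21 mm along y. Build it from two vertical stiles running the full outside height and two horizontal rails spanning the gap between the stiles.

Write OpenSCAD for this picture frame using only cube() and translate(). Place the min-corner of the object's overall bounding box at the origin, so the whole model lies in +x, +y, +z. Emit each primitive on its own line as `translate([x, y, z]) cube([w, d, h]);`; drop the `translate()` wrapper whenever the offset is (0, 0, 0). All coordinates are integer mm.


cube([30, 21, 307]);
translate([203, 0, 0]) cube([30, 21, 307]);
translate([30, 0, 0]) cube([173, 21, 30]);
translate([30, 0, 277]) cube([173, 21, 30]);


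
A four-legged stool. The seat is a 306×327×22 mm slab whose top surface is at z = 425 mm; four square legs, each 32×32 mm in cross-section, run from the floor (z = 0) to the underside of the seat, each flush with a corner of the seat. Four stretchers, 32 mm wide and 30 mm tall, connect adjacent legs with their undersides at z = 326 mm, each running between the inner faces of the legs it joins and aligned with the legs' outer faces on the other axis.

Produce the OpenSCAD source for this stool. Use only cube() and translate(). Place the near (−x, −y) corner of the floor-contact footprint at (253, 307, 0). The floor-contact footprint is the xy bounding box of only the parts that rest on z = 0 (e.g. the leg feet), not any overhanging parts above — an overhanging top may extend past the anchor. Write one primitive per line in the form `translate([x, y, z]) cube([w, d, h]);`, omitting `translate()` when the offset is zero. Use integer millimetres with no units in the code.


translate([253, 307, 403]) cube([306, 327, 22]);
translate([253, 307, 0]) cube([32, 32, 403]);
translate([527, 307, 0]) cube([32, 32, 403]);
translate([253, 602, 0]) cube([32, 32, 403]);
translate([527, 602, 0]) cube([32, 32, 403]);
translate([285, 307, 326]) cube([242, 32, 30]);
translate([285, 602, 326]) cube([242, 32, 30]);
translate([253, 339, 326]) cube([32, 263, 30]);
translate([527, 339, 326]) cube([32, 263, 30]);


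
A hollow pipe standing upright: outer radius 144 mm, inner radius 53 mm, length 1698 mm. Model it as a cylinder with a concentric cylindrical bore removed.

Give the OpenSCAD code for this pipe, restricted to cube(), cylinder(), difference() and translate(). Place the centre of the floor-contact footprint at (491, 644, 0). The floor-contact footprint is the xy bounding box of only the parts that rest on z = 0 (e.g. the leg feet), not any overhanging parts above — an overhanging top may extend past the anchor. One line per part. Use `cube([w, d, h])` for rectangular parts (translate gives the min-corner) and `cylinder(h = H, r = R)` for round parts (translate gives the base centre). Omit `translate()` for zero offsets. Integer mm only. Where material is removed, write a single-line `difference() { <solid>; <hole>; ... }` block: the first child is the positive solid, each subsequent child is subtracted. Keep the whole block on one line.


difference() { translate([491, 644, 0]) cylinder(h = 1698, r = 144); translate([491, 644, 0]) cylinder(h = 1698, r = 53); }


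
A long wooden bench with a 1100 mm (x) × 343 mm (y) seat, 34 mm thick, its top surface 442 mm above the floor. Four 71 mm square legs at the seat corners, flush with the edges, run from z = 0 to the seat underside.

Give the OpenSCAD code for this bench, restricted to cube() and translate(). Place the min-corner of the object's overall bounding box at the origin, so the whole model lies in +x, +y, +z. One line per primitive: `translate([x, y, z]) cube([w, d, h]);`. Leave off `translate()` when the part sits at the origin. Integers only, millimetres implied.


translate([0, 0, 408]) cube([1100, 343, 34]);
cube([71, 71, 408]);
translate([0, 272, 0]) cube([71, 71, 408]);
translate([1029, 0, 0]) cube([71, 71, 408]);
translate([1029, 272, 0]) cube([71, 71, 408]);


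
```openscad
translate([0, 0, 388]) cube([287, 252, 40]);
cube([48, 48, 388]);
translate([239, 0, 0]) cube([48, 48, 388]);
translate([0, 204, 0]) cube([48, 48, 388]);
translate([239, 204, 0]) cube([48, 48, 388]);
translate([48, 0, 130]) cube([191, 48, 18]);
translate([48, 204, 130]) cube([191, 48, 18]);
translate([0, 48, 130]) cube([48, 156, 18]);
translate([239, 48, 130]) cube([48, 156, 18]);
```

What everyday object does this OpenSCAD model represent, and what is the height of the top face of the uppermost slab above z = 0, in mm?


A stool. The seat height is 428 mm.

A 287×252×40 slab at z = 388 on four corner posts — a stool. The seat top is 388 + 40 = 428 mm.


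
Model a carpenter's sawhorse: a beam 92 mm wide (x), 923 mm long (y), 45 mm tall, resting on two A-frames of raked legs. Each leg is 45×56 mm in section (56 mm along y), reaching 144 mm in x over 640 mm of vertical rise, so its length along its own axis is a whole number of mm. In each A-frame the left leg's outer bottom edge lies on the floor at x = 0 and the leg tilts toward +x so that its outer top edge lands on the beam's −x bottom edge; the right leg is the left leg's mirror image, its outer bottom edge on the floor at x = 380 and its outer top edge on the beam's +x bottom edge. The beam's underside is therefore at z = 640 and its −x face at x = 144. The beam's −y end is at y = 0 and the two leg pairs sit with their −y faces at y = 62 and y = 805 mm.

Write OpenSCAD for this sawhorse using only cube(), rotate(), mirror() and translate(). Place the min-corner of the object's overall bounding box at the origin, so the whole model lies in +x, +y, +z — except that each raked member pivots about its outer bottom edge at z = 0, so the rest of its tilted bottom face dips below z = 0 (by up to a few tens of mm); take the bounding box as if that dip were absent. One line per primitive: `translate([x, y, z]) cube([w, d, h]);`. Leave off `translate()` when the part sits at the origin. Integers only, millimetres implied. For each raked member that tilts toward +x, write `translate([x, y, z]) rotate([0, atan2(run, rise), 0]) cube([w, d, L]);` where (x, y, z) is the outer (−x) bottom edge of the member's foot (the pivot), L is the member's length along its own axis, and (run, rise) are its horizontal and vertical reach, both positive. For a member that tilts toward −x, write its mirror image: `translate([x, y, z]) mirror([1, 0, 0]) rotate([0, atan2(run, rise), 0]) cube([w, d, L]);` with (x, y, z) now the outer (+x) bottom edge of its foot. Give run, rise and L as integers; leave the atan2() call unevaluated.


// leg length = √(144² + 640²) = 656
// right-leg outer foot x = 2·144 + 92 = 380
// beam min-corner = (144, 0, 640)
translate([144, 0, 640]) cube([92, 923, 45]);
translate([0, 62, 0]) rotate([0, atan2(144, 640), 0]) cube([45, 56, 656]);
translate([380, 62, 0]) mirror([1, 0, 0]) rotate([0, atan2(144, 640), 0]) cube([45, 56, 656]);
translate([0, 805, 0]) rotate([0, atan2(144, 640), 0]) cube([45, 56, 656]);
translate([380, 805, 0]) mirror([1, 0, 0]) rotate([0, atan2(144, 640), 0]) cube([45, 56, 656]);


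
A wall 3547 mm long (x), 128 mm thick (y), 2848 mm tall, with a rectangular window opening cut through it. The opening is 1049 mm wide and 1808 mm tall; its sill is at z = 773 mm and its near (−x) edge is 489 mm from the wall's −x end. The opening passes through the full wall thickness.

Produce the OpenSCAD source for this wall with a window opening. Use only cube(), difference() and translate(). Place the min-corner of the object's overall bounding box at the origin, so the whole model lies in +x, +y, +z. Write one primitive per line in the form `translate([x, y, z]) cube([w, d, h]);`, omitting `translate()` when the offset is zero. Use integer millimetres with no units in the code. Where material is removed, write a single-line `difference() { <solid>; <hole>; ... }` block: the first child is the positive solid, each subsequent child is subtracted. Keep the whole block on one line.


difference() { cube([3547, 128, 2848]); translate([489, 0, 773]) cube([1049, 128, 1808]); }


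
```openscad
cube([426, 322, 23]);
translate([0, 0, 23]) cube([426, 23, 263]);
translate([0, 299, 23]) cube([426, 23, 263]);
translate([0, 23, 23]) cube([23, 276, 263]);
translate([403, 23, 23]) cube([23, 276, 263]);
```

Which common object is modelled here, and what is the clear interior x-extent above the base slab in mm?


An open box. The internal width is 380 mm.

A 426×322 base slab with four walls standing on it — an open box. The base is 426 mm wide and the walls are 23 mm thick, so the internal width is 426 − 2 × 23 = 380 mm.


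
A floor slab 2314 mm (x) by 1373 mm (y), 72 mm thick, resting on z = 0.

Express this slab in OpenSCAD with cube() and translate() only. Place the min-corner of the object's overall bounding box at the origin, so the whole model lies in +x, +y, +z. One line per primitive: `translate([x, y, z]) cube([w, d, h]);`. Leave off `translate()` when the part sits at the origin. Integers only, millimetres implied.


cube([2314, 1373, 72]);


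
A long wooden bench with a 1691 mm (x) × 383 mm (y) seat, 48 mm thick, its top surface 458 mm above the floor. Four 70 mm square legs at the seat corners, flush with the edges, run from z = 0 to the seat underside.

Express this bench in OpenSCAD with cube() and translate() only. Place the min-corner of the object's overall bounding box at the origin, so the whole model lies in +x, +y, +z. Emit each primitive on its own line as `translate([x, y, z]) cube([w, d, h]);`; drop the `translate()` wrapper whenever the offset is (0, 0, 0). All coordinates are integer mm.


translate([0, 0, 410]) cube([1691, 383, 48]);
cube([70, 70, 410]);
translate([0, 313, 0]) cube([70, 70, 410]);
translate([1621, 0, 0]) cube([70, 70, 410]);
translate([1621, 313, 0]) cube([70, 70, 410]);


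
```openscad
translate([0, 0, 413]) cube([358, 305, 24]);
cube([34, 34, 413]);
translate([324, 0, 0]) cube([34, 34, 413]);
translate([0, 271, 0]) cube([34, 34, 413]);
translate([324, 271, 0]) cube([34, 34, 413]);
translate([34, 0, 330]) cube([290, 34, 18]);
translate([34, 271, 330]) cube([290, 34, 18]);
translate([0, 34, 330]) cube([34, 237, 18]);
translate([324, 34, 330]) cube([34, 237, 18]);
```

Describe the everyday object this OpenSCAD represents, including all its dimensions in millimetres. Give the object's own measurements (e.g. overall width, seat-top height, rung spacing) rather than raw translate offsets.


A simple wooden stool: a rectangular seat 358 mm (x) by 305 mm (y), 24 mm thick, top face at z = 437 mm, on four square legs, each 34×34 mm in cross-section. The legs rest on z = 0, each flush with a corner of the seat. Four stretchers, 34 mm wide and 18 mm tall, connect adjacent legs with their undersides at z = 330 mm, each running between the inner faces of the legs it joins and aligned with the legs' outer faces on the other axis.


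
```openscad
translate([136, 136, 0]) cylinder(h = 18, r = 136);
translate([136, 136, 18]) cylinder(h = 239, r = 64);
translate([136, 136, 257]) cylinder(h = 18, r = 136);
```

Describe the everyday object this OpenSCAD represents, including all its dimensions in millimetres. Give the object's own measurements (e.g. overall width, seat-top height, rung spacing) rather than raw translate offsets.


A spool: two coaxial disc flanges of radius 136 mm and thickness 18 mm, joined by a core cylinder of radius 64 mm and height 239 mm. The lower flange rests on z = 0 and the three cylinders share a vertical axis.


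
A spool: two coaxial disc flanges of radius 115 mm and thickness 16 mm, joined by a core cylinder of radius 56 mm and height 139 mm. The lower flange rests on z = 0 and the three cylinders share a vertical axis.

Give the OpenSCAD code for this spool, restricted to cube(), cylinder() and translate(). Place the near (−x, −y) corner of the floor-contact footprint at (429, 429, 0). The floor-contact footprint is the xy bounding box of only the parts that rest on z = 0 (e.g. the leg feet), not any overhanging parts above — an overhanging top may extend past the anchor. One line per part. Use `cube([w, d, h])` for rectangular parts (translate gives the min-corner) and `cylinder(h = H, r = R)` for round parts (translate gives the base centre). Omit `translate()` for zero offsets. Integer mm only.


translate([544, 544, 0]) cylinder(h = 16, r = 115);
translate([544, 544, 16]) cylinder(h = 139, r = 56);
translate([544, 544, 155]) cylinder(h = 16, r = 115);


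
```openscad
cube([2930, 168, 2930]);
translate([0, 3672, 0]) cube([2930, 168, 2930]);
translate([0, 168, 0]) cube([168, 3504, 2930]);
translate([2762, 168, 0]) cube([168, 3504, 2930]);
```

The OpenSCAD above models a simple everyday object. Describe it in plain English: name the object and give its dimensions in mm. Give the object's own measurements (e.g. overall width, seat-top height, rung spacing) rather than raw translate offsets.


The wall frame of a small rectangular building: four walls, each 2930 mm tall and 168 mm thick, enclosing a footprint 2930 mm (x) by 3840 mm (y) outside-to-outside, with no floor or roof. The front and back walls (the −y and +y sides) span the full width; the two side walls fit between them.


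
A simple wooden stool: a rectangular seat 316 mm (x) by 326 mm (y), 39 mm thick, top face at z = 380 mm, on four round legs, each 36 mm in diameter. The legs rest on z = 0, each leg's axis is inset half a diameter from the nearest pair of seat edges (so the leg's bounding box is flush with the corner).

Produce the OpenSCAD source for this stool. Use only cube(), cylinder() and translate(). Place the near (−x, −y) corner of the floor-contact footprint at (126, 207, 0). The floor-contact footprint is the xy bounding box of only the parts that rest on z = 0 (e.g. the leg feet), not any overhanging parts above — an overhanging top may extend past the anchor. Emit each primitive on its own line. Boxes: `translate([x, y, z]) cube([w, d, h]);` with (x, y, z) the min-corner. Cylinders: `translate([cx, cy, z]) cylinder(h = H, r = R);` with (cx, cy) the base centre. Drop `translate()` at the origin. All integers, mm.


// leg_h = 380 - 39 = 341
translate([126, 207, 341]) cube([316, 326, 39]);
translate([144, 225, 0]) cylinder(h = 341, r = 18);
translate([424, 225, 0]) cylinder(h = 341, r = 18);
translate([144, 515, 0]) cylinder(h = 341, r = 18);
translate([424, 515, 0]) cylinder(h = 341, r = 18);


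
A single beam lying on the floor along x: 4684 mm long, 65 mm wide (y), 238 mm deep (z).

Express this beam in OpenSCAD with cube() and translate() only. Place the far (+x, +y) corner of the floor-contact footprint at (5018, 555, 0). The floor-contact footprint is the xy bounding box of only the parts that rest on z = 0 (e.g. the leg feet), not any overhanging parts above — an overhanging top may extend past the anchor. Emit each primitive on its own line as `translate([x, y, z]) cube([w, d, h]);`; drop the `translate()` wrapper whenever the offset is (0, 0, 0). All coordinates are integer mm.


translate([334, 490, 0]) cube([4684, 65, 238]);


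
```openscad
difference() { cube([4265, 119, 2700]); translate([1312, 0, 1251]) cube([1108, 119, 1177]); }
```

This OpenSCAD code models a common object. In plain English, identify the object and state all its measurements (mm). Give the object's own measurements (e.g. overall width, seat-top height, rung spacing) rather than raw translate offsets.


A wall 4265 mm long (x), 119 mm thick (y), 2700 mm tall, with a rectangular window opening cut through it. The opening is 1108 mm wide and 1177 mm tall; its sill is at z = 1251 mm and its near (−x) edge is 1312 mm from the wall's −x end. The opening passes through the full wall thickness.


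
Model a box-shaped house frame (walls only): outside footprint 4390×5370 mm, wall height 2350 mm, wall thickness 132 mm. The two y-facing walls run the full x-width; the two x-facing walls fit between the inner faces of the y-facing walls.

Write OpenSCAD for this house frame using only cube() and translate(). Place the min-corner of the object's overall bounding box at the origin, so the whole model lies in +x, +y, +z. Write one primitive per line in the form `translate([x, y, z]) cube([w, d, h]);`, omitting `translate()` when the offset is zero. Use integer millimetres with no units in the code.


cube([4390, 132, 2350]);
translate([0, 5238, 0]) cube([4390, 132, 2350]);
translate([0, 132, 0]) cube([132, 5106, 2350]);
translate([4258, 132, 0]) cube([132, 5106, 2350]);


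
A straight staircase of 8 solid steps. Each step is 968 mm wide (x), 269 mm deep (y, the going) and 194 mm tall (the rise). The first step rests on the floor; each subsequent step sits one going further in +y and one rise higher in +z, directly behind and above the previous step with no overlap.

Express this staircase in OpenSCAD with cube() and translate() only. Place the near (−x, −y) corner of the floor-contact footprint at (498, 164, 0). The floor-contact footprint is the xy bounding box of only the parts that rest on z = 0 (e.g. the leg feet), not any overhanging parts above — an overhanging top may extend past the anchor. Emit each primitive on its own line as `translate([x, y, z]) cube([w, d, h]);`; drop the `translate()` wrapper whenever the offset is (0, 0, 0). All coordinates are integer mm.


translate([498, 164, 0]) cube([968, 269, 194]);
translate([498, 433, 194]) cube([968, 269, 194]);
translate([498, 702, 388]) cube([968, 269, 194]);
translate([498, 971, 582]) cube([968, 269, 194]);
translate([498, 1240, 776]) cube([968, 269, 194]);
translate([498, 1509, 970]) cube([968, 269, 194]);
translate([498, 1778, 1164]) cube([968, 269, 194]);
translate([498, 2047, 1358]) cube([968, 269, 194]);


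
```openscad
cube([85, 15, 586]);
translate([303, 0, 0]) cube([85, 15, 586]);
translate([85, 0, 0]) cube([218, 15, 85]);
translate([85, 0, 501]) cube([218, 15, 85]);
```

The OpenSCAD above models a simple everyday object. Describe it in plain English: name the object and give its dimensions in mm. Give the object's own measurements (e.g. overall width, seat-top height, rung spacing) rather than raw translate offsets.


A rectangular picture frame lying in the x–z plane (depth along y). The opening is 218 mm wide (x) by 416 mm tall (z), surrounded by a border 85 mm wide on all four sides. The frame is 15 mm deep and is made of two full-height vertical stiles with two horizontal rails fitted between them.


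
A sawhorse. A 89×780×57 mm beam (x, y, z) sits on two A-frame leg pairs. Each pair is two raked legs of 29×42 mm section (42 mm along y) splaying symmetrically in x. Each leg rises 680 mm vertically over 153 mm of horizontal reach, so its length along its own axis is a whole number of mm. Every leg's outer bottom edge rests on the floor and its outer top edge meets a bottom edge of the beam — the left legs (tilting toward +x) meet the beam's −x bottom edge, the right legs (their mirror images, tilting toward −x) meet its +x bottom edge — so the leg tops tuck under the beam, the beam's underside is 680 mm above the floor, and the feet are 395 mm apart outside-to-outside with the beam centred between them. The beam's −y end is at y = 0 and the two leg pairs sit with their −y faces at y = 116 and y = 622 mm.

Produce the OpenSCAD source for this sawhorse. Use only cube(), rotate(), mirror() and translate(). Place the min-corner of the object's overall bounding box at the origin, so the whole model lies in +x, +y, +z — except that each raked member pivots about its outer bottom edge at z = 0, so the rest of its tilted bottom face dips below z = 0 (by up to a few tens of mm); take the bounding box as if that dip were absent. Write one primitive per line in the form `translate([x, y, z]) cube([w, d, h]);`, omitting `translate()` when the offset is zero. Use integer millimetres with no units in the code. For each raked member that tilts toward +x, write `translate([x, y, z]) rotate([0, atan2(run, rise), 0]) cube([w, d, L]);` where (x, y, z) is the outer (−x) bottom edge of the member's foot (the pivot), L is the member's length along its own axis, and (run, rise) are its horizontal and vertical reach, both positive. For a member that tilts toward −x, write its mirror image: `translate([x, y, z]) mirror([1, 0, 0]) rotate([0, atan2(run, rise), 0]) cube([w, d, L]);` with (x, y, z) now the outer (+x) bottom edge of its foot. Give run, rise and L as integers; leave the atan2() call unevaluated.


translate([153, 0, 680]) cube([89, 780, 57]);
translate([0, 116, 0]) rotate([0, atan2(153, 680), 0]) cube([29, 42, 697]);
translate([395, 116, 0]) mirror([1, 0, 0]) rotate([0, atan2(153, 680), 0]) cube([29, 42, 697]);
translate([0, 622, 0]) rotate([0, atan2(153, 680), 0]) cube([29, 42, 697]);
translate([395, 622, 0]) mirror([1, 0, 0]) rotate([0, atan2(153, 680), 0]) cube([29, 42, 697]);


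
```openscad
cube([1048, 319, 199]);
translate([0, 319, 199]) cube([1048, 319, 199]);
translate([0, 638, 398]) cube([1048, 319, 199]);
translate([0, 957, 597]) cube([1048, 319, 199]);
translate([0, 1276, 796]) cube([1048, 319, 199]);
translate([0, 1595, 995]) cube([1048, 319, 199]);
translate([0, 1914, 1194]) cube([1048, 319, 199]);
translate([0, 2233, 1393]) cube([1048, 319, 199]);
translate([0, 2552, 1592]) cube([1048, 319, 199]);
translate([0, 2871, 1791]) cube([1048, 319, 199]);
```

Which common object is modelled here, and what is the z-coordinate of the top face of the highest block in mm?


A staircase. The total rise is 1990 mm.

10 identical blocks, each offset up and back from the previous — a staircase. Each step is 199 mm tall and there are 10 of them, so the total rise is 10 × 199 = 1990 mm.


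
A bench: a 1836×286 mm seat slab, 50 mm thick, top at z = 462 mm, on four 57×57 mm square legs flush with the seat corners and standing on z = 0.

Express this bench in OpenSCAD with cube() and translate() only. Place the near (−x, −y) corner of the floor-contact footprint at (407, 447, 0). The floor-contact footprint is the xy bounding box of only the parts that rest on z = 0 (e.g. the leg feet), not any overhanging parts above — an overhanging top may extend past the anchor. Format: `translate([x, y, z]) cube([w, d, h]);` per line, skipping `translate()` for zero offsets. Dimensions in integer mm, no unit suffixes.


translate([407, 447, 412]) cube([1836, 286, 50]);
translate([407, 447, 0]) cube([57, 57, 412]);
translate([407, 676, 0]) cube([57, 57, 412]);
translate([2186, 447, 0]) cube([57, 57, 412]);
translate([2186, 676, 0]) cube([57, 57, 412]);


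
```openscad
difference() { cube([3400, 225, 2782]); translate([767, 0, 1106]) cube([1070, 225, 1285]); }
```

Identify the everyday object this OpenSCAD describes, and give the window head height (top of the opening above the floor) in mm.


A wall with a window opening. The window head height is 2391 mm.

A wall with a rectangular opening subtracted — a window. Sill at z = 1106, opening 1285 mm tall, so the head is at 1106 + 1285 = 2391 mm.


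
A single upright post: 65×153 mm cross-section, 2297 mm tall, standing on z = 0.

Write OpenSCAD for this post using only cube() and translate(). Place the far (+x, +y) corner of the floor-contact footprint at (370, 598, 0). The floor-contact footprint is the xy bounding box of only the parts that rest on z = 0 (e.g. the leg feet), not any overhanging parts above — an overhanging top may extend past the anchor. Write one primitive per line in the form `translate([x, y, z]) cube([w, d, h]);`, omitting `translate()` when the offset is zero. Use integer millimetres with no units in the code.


translate([305, 445, 0]) cube([65, 153, 2297]);


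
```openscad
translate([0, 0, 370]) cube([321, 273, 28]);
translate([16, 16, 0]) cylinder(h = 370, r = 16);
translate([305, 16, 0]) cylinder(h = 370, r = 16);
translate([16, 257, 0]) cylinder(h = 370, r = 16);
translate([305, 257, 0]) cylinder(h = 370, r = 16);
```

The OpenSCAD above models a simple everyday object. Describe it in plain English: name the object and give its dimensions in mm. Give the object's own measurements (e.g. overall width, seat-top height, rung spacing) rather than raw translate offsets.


A simple wooden stool: a rectangular seat 321 mm (x) by 273 mm (y), 28 mm thick, top face at z = 398 mm, on four round legs, each 32 mm in diameter. The legs rest on z = 0, each leg's axis is inset half a diameter from the nearest pair of seat edges (so the leg's bounding box is flush with the corner).


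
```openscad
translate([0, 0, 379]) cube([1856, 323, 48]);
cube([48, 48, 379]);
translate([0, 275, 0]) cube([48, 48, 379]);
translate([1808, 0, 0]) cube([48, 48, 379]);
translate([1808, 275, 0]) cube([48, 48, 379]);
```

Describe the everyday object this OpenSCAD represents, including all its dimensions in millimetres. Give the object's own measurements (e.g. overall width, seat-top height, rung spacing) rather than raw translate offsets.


A long wooden bench with a 1856 mm (x) × 323 mm (y) seat, 48 mm thick, its top surface 427 mm above the floor. Four 48 mm square legs at the seat corners, flush with the edges, run from z = 0 to the seat underside.
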